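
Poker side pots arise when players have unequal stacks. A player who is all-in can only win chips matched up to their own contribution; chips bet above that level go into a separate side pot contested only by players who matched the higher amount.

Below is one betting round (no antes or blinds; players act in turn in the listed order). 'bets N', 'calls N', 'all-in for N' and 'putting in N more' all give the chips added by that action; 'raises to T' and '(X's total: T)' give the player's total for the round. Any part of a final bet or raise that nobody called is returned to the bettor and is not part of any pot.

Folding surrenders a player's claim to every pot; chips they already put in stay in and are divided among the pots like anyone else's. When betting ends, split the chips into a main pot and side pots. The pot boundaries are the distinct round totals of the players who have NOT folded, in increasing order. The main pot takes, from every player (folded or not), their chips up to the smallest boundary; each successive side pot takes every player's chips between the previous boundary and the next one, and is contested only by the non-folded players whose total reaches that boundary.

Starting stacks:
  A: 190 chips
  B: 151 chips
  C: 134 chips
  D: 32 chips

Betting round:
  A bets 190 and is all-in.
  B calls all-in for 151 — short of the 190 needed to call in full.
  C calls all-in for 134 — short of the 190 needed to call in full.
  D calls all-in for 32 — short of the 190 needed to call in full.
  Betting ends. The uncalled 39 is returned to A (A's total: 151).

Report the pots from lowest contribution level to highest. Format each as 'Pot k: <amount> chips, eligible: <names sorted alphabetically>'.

Contributions (after 39 returned to A): A=151, B=151, C=134, D=32
Pot levels (distinct totals of non-folded players): 32, 134, 151
Layer 1-32: 32 each from A, B, C, D = 32*4 = 128 chips; eligible A, B, C, D
Layer 33-134: 102 each from A, B, C = 102*3 = 306 chips; eligible A, B, C
Layer 135-151: 17 each from A, B = 17*2 = 34 chips; eligible A, B

Pot 1: 128 chips, eligible: A, B, C, D
Pot 2: 306 chips, eligible: A, B, C
Pot 3: 34 chips, eligible: A, B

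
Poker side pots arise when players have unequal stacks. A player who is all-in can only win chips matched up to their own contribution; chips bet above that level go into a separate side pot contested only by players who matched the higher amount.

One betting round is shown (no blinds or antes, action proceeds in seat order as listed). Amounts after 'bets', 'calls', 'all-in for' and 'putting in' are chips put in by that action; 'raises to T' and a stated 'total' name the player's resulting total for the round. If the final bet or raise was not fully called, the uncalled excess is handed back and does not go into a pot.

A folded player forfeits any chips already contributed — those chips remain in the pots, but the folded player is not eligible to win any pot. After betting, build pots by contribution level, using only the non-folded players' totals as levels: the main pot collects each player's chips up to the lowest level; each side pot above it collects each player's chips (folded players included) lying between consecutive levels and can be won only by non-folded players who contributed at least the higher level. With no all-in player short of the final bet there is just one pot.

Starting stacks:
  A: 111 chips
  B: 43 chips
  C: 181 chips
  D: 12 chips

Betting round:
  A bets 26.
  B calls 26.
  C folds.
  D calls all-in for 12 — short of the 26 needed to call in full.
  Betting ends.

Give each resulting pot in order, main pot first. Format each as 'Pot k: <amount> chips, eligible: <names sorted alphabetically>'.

Pot 1: 36 chips, eligible: A, B, D
Pot 2: 28 chips, eligible: A, B

Derivation:
Contributions: A=26, B=26, D=12
Folded: C
Pot levels (distinct totals of non-folded players): 12, 26
Layer 1-12: 12 each from A, B, D = 12*3 = 36 chips; eligible A, B, D
Layer 13-26: 14 each from A, B = 14*2 = 28 chips; eligible A, B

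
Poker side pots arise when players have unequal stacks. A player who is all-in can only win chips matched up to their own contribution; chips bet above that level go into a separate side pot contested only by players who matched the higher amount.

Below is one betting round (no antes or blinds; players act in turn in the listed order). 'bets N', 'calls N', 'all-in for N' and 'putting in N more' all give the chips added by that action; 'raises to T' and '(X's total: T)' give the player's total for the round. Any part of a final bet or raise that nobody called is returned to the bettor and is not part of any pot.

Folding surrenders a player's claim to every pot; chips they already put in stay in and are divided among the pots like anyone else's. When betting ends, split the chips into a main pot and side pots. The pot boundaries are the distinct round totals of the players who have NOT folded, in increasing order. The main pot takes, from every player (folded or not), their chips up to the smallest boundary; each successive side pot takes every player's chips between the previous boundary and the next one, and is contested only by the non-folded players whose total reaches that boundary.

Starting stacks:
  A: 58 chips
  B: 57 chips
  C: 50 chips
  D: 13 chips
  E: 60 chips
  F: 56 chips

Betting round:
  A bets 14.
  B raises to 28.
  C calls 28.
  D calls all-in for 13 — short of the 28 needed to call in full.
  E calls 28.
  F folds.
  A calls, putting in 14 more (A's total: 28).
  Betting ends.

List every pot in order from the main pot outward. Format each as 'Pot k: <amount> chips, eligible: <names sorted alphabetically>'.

Contributions: A=28, B=28, C=28, D=13, E=28
Folded: F
Pot levels (distinct totals of non-folded players): 13, 28
Layer 1-13: 13 each from A, B, C, D, E = 13*5 = 65 chips; eligible A, B, C, D, E
Layer 14-28: 15 each from A, B, C, E = 15*4 = 60 chips; eligible A, B, C, E

Pot 1: 65 chips, eligible: A, B, C, D, E
Pot 2: 60 chips, eligible: A, B, C, E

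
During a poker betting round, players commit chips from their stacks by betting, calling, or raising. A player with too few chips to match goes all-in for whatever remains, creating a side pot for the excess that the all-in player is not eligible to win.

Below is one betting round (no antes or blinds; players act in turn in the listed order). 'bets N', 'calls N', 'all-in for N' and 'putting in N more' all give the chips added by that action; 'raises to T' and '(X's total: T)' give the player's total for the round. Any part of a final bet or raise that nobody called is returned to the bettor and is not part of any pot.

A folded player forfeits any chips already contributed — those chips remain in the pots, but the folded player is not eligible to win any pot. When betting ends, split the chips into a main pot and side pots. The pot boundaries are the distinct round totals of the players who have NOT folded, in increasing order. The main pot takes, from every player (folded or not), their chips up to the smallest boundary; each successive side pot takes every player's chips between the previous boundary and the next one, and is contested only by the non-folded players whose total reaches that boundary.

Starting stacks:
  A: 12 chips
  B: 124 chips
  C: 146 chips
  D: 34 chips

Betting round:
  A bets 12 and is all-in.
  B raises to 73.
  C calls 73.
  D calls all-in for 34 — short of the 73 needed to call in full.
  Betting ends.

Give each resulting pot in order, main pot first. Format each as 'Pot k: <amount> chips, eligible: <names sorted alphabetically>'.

Contributions: A=12, B=73, C=73, D=34
Pot levels (distinct totals of non-folded players): 12, 34, 73
Layer 1-12: 12 each from A, B, C, D = 12*4 = 48 chips; eligible A, B, C, D
Layer 13-34: 22 each from B, C, D = 22*3 = 66 chips; eligible B, C, D
Layer 35-73: 39 each from B, C = 39*2 = 78 chips; eligible B, C

Pot 1: 48 chips, eligible: A, B, C, D
Pot 2: 66 chips, eligible: B, C, D
Pot 3: 78 chips, eligible: B, C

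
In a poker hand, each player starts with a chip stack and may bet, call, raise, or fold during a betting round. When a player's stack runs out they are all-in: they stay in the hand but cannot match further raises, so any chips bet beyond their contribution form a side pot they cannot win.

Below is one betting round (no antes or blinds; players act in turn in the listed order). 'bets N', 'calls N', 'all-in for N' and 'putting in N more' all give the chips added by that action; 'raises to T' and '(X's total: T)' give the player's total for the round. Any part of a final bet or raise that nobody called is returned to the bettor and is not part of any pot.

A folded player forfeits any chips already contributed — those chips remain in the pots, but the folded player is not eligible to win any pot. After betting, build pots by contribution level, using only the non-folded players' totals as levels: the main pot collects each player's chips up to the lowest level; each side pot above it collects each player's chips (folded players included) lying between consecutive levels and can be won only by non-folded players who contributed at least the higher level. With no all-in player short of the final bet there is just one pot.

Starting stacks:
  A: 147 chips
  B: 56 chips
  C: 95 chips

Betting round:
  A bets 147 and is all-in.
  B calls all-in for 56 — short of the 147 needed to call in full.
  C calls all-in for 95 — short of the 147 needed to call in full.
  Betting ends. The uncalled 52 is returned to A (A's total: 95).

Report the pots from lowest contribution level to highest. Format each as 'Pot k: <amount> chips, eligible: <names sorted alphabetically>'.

Contributions (after 52 returned to A): A=95, B=56, C=95
Pot levels (distinct totals of non-folded players): 56, 95
Layer 1-56: 56 each from A, B, C = 56*3 = 168 chips; eligible A, B, C
Layer 57-95: 39 each from A, C = 39*2 = 78 chips; eligible A, C

Pot 1: 168 chips, eligible: A, B, C
Pot 2: 78 chips, eligible: A, C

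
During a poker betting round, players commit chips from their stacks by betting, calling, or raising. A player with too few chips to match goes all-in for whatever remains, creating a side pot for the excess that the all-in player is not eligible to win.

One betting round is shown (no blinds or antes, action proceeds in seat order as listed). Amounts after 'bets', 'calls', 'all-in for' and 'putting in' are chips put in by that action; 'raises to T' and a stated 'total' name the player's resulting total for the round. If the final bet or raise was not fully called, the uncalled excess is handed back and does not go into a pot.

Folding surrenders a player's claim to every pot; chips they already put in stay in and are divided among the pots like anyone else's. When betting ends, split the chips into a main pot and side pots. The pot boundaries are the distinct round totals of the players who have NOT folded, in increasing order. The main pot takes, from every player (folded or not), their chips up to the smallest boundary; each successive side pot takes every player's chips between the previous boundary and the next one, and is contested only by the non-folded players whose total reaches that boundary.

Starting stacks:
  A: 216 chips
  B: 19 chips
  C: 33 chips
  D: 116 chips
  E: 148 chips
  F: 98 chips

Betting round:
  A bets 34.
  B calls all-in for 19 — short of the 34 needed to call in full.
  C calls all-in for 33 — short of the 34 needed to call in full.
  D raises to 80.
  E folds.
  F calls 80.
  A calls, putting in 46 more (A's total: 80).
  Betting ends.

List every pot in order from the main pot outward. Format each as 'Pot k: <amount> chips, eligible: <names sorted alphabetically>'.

Contributions: A=80, B=19, C=33, D=80, F=80
Folded: E
Pot levels (distinct totals of non-folded players): 19, 33, 80
Layer 1-19: 19 each from A, B, C, D, F = 19*5 = 95 chips; eligible A, B, C, D, F
Layer 20-33: 14 each from A, C, D, F = 14*4 = 56 chips; eligible A, C, D, F
Layer 34-80: 47 each from A, D, F = 47*3 = 141 chips; eligible A, D, F

Pot 1: 95 chips, eligible: A, B, C, D, F
Pot 2: 56 chips, eligible: A, C, D, F
Pot 3: 141 chips, eligible: A, D, F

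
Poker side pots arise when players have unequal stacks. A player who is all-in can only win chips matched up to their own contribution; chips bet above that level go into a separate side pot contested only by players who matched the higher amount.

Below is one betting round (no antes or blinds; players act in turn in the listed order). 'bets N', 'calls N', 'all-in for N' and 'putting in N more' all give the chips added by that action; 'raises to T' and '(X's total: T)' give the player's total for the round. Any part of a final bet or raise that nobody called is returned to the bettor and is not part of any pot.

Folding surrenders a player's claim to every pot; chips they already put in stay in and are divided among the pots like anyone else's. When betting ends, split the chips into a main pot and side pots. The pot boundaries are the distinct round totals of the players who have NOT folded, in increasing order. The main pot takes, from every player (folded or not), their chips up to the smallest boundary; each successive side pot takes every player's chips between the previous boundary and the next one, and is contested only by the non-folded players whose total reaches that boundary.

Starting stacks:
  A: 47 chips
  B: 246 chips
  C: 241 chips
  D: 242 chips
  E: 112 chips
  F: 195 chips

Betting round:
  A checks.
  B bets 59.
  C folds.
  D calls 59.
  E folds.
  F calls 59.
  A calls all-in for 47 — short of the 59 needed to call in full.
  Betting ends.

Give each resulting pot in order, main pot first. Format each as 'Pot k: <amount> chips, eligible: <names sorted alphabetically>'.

Contributions: A=47, B=59, D=59, F=59
Folded: C, E
Pot levels (distinct totals of non-folded players): 47, 59
Layer 1-47: 47 each from A, B, D, F = 47*4 = 188 chips; eligible A, B, D, F
Layer 48-59: 12 each from B, D, F = 12*3 = 36 chips; eligible B, D, F

Pot 1: 188 chips, eligible: A, B, D, F
Pot 2: 36 chips, eligible: B, D, F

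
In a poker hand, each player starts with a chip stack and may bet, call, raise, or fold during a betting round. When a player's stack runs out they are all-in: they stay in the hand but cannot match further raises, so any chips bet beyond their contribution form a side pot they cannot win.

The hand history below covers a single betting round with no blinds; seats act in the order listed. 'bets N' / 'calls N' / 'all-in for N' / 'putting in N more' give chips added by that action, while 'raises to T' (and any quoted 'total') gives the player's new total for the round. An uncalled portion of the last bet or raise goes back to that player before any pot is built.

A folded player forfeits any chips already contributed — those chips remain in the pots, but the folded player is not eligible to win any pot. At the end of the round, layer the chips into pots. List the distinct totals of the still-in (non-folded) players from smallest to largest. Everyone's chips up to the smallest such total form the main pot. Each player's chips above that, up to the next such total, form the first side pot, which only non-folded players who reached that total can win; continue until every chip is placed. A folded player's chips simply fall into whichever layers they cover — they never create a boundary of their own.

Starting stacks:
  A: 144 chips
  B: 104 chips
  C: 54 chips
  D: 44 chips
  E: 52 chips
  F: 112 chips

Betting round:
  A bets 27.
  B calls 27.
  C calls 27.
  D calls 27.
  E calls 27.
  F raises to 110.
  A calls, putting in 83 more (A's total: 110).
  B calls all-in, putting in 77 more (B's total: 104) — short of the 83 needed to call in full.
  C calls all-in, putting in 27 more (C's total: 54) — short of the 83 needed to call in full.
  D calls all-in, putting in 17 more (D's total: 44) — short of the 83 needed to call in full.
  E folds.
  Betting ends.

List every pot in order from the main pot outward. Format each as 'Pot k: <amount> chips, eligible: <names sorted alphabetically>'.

Pot 1: 247 chips, eligible: A, B, C, D, F
Pot 2: 40 chips, eligible: A, B, C, F
Pot 3: 150 chips, eligible: A, B, F
Pot 4: 12 chips, eligible: A, F

Derivation:
Contributions: A=110, B=104, C=54, D=44, E=27, F=110
Folded: E
Pot levels (distinct totals of non-folded players): 44, 54, 104, 110
Layer 1-44: A 44 + B 44 + C 44 + D 44 + E 27 + F 44 = 247 chips; eligible A, B, C, D, F
Layer 45-54: 10 each from A, B, C, F = 10*4 = 40 chips; eligible A, B, C, F
Layer 55-104: 50 each from A, B, F = 50*3 = 150 chips; eligible A, B, F
Layer 105-110: 6 each from A, F = 6*2 = 12 chips; eligible A, F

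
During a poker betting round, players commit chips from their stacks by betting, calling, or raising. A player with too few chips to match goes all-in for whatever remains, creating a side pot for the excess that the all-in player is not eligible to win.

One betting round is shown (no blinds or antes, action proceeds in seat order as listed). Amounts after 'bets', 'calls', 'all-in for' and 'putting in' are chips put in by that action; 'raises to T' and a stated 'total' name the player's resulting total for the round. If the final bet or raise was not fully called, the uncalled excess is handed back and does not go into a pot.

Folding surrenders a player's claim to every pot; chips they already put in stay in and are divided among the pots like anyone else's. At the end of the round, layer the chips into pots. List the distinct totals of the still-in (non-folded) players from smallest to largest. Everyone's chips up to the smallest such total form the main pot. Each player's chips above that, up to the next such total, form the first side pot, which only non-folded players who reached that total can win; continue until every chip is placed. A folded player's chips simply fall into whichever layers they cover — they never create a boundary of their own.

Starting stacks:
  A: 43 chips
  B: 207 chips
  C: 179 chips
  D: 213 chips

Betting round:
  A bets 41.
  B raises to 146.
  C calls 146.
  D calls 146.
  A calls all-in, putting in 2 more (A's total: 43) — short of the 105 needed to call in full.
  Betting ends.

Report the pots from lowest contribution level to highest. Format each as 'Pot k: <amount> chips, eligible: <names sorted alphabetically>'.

Contributions: A=43, B=146, C=146, D=146
Pot levels (distinct totals of non-folded players): 43, 146
Layer 1-43: 43 each from A, B, C, D = 43*4 = 172 chips; eligible A, B, C, D
Layer 44-146: 103 each from B, C, D = 103*3 = 309 chips; eligible B, C, D

Pot 1: 172 chips, eligible: A, B, C, D
Pot 2: 309 chips, eligible: B, C, D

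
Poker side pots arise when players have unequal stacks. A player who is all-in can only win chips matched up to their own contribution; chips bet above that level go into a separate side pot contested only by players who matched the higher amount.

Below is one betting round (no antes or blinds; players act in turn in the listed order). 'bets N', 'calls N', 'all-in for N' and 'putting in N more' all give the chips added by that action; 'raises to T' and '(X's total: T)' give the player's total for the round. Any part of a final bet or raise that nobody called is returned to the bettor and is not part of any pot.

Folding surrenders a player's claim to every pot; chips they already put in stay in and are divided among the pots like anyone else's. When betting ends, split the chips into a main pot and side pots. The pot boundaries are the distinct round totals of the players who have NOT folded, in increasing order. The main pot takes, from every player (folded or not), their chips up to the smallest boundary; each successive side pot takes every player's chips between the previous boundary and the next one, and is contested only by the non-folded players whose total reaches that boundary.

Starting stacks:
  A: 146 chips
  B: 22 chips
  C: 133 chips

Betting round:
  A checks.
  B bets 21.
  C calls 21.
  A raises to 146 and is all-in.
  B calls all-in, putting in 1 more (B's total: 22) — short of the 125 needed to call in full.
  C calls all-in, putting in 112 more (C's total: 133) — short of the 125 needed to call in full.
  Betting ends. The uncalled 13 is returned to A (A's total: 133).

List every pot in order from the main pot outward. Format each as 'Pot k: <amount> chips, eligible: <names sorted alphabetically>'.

Contributions (after 13 returned to A): A=133, B=22, C=133
Pot levels (distinct totals of non-folded players): 22, 133
Layer 1-22: 22 each from A, B, C = 22*3 = 66 chips; eligible A, B, C
Layer 23-133: 111 each from A, C = 111*2 = 222 chips; eligible A, C

Pot 1: 66 chips, eligible: A, B, C
Pot 2: 222 chips, eligible: A, C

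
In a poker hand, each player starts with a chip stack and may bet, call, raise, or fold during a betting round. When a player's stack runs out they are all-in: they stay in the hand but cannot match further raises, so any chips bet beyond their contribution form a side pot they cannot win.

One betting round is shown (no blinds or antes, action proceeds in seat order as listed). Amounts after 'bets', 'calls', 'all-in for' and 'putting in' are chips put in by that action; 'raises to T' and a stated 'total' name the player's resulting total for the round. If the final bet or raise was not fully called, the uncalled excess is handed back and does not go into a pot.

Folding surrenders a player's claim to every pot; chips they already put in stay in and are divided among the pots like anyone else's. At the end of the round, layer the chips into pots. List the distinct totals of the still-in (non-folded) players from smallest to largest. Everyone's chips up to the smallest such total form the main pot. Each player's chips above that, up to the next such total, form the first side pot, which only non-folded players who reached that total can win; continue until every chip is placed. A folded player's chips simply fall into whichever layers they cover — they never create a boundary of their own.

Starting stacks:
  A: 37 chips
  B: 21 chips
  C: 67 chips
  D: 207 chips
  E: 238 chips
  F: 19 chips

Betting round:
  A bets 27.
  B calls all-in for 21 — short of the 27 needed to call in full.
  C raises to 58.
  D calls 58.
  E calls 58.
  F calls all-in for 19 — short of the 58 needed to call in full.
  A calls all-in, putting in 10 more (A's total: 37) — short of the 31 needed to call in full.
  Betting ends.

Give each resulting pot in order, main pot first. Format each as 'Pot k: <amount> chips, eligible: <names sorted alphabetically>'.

Pot 1: 114 chips, eligible: A, B, C, D, E, F
Pot 2: 10 chips, eligible: A, B, C, D, E
Pot 3: 64 chips, eligible: A, C, D, E
Pot 4: 63 chips, eligible: C, D, E

Derivation:
Contributions: A=37, B=21, C=58, D=58, E=58, F=19
Pot levels (distinct totals of non-folded players): 19, 21, 37, 58
Layer 1-19: 19 each from A, B, C, D, E, F = 19*6 = 114 chips; eligible A, B, C, D, E, F
Layer 20-21: 2 each from A, B, C, D, E = 2*5 = 10 chips; eligible A, B, C, D, E
Layer 22-37: 16 each from A, C, D, E = 16*4 = 64 chips; eligible A, C, D, E
Layer 38-58: 21 each from C, D, E = 21*3 = 63 chips; eligible C, D, E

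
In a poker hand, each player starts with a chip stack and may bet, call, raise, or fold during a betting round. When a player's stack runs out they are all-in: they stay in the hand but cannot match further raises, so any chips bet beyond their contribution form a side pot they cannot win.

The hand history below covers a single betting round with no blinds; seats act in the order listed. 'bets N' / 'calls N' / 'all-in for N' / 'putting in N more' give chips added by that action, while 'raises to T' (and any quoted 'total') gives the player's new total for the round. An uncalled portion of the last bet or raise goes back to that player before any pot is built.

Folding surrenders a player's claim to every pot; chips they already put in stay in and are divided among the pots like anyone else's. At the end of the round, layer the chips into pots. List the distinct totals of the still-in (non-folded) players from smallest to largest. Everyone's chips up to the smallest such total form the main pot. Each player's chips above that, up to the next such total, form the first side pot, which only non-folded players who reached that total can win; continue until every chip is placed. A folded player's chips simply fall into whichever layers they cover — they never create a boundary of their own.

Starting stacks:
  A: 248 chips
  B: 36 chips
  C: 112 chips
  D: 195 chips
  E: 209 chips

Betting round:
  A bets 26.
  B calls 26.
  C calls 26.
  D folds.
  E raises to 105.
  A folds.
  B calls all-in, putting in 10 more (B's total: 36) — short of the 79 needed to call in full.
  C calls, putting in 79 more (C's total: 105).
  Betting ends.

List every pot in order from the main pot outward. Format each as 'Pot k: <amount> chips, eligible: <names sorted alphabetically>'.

Contributions: A=26, B=36, C=105, E=105
Folded: A, D
Pot levels (distinct totals of non-folded players): 36, 105
Layer 1-36: A 26 + B 36 + C 36 + E 36 = 134 chips; eligible B, C, E
Layer 37-105: 69 each from C, E = 69*2 = 138 chips; eligible C, E

Pot 1: 134 chips, eligible: B, C, E
Pot 2: 138 chips, eligible: C, E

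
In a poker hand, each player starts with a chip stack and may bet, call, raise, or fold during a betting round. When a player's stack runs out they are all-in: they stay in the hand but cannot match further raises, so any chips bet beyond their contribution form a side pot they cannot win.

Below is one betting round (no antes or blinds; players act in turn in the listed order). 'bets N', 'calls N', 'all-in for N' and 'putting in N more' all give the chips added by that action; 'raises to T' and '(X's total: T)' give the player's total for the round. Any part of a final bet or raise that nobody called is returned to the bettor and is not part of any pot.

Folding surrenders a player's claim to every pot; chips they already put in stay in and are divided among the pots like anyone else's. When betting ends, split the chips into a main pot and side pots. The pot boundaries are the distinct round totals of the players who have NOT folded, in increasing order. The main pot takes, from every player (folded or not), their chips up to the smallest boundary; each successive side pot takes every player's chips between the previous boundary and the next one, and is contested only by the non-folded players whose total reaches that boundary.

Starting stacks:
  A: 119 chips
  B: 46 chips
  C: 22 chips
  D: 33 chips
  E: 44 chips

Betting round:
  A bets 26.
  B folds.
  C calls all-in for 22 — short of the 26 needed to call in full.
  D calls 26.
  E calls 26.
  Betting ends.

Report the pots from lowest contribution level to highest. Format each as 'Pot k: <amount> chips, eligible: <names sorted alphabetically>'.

Contributions: A=26, C=22, D=26, E=26
Folded: B
Pot levels (distinct totals of non-folded players): 22, 26
Layer 1-22: 22 each from A, C, D, E = 22*4 = 88 chips; eligible A, C, D, E
Layer 23-26: 4 each from A, D, E = 4*3 = 12 chips; eligible A, D, E

Pot 1: 88 chips, eligible: A, C, D, E
Pot 2: 12 chips, eligible: A, D, E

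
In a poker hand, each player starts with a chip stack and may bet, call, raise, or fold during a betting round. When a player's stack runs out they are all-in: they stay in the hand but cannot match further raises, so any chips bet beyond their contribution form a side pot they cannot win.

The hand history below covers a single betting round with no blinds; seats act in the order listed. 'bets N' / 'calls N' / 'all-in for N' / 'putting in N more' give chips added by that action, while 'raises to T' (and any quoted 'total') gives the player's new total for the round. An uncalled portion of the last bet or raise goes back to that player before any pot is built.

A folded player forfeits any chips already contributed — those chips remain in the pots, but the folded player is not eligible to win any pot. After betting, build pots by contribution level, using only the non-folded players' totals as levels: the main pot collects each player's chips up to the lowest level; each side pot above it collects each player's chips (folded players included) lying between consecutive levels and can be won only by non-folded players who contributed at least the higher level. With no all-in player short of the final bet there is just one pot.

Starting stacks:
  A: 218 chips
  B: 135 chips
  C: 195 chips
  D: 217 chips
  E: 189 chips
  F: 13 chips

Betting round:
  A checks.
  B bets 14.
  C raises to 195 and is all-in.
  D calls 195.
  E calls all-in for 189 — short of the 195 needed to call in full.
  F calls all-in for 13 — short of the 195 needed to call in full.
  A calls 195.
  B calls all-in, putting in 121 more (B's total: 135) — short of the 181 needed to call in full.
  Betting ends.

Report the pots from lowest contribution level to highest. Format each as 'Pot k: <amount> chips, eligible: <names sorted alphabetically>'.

Pot 1: 78 chips, eligible: A, B, C, D, E, F
Pot 2: 610 chips, eligible: A, B, C, D, E
Pot 3: 216 chips, eligible: A, C, D, E
Pot 4: 18 chips, eligible: A, C, D

Derivation:
Contributions: A=195, B=135, C=195, D=195, E=189, F=13
Pot levels (distinct totals of non-folded players): 13, 135, 189, 195
Layer 1-13: 13 each from A, B, C, D, E, F = 13*6 = 78 chips; eligible A, B, C, D, E, F
Layer 14-135: 122 each from A, B, C, D, E = 122*5 = 610 chips; eligible A, B, C, D, E
Layer 136-189: 54 each from A, C, D, E = 54*4 = 216 chips; eligible A, C, D, E
Layer 190-195: 6 each from A, C, D = 6*3 = 18 chips; eligible A, C, D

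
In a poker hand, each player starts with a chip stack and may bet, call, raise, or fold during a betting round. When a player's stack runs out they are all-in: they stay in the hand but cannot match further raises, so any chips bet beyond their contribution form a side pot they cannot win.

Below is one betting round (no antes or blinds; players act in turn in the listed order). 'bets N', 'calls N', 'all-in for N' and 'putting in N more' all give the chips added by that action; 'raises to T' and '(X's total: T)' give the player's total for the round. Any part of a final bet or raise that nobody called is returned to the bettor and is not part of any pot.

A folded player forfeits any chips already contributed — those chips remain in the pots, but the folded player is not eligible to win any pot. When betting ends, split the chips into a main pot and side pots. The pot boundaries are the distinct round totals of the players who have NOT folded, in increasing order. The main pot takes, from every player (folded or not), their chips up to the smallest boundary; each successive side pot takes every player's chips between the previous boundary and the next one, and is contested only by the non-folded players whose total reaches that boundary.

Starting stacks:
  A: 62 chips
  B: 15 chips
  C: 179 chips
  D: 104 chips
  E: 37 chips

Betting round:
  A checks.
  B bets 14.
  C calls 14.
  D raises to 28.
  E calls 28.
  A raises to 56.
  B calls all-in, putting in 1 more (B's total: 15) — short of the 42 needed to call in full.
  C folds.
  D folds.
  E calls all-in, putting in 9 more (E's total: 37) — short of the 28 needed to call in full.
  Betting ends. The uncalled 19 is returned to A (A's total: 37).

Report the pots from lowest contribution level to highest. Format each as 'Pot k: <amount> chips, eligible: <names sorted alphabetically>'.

Pot 1: 74 chips, eligible: A, B, E
Pot 2: 57 chips, eligible: A, E

Derivation:
Contributions (after 19 returned to A): A=37, B=15, C=14, D=28, E=37
Folded: C, D
Pot levels (distinct totals of non-folded players): 15, 37
Layer 1-15: A 15 + B 15 + C 14 + D 15 + E 15 = 74 chips; eligible A, B, E
Layer 16-37: A 22 + D 13 + E 22 = 57 chips; eligible A, E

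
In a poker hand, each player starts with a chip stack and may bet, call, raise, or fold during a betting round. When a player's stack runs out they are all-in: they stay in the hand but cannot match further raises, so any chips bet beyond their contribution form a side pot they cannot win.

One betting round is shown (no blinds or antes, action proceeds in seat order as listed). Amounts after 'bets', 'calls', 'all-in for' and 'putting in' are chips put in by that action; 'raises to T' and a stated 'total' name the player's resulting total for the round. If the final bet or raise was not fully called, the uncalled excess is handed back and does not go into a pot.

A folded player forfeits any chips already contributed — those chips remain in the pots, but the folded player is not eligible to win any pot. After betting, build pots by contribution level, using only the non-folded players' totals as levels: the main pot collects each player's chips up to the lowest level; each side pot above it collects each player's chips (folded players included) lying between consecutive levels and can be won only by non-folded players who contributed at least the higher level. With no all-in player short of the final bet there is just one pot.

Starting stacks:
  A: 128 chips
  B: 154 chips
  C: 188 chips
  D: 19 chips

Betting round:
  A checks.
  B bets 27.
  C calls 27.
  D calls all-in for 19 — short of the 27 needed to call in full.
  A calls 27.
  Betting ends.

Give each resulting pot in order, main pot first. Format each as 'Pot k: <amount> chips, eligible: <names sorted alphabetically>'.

Contributions: A=27, B=27, C=27, D=19
Pot levels (distinct totals of non-folded players): 19, 27
Layer 1-19: 19 each from A, B, C, D = 19*4 = 76 chips; eligible A, B, C, D
Layer 20-27: 8 each from A, B, C = 8*3 = 24 chips; eligible A, B, C

Pot 1: 76 chips, eligible: A, B, C, D
Pot 2: 24 chips, eligible: A, B, C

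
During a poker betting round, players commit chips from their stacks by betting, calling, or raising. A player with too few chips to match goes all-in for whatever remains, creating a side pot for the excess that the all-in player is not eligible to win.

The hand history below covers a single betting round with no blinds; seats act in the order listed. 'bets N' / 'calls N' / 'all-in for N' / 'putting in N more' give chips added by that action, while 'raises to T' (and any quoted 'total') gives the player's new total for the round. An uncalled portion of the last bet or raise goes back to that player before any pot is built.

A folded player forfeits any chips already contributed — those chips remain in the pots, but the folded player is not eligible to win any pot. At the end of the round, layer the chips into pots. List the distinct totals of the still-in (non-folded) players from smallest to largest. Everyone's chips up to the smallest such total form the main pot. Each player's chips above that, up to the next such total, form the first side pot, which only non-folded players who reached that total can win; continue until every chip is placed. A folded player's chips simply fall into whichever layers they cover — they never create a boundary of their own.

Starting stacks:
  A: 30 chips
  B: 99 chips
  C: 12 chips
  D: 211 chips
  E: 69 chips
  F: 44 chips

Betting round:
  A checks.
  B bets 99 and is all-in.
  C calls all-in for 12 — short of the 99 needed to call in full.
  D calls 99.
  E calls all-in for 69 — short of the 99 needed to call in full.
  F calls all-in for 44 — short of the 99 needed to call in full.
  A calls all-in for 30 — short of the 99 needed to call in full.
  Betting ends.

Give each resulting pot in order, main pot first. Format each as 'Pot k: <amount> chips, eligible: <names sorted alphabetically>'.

Contributions: A=30, B=99, C=12, D=99, E=69, F=44
Pot levels (distinct totals of non-folded players): 12, 30, 44, 69, 99
Layer 1-12: 12 each from A, B, C, D, E, F = 12*6 = 72 chips; eligible A, B, C, D, E, F
Layer 13-30: 18 each from A, B, D, E, F = 18*5 = 90 chips; eligible A, B, D, E, F
Layer 31-44: 14 each from B, D, E, F = 14*4 = 56 chips; eligible B, D, E, F
Layer 45-69: 25 each from B, D, E = 25*3 = 75 chips; eligible B, D, E
Layer 70-99: 30 each from B, D = 30*2 = 60 chips; eligible B, D

Pot 1: 72 chips, eligible: A, B, C, D, E, F
Pot 2: 90 chips, eligible: A, B, D, E, F
Pot 3: 56 chips, eligible: B, D, E, F
Pot 4: 75 chips, eligible: B, D, E
Pot 5: 60 chips, eligible: B, D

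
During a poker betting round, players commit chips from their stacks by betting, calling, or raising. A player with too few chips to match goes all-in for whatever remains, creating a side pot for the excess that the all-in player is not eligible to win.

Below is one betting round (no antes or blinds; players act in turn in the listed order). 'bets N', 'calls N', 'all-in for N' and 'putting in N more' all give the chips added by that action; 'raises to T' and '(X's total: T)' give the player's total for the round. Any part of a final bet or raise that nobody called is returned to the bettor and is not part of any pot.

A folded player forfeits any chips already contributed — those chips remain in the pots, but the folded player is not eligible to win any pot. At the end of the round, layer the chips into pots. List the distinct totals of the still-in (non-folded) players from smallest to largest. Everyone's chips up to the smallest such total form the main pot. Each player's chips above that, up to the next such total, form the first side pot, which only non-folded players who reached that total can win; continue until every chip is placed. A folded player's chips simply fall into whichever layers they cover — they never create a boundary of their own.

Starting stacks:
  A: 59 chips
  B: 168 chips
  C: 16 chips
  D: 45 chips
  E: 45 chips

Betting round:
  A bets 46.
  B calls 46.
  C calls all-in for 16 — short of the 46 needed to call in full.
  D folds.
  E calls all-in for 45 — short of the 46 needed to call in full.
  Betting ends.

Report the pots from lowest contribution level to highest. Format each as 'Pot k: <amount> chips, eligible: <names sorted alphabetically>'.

Contributions: A=46, B=46, C=16, E=45
Folded: D
Pot levels (distinct totals of non-folded players): 16, 45, 46
Layer 1-16: 16 each from A, B, C, E = 16*4 = 64 chips; eligible A, B, C, E
Layer 17-45: 29 each from A, B, E = 29*3 = 87 chips; eligible A, B, E
Layer 46-46: 1 each from A, B = 1*2 = 2 chips; eligible A, B

Pot 1: 64 chips, eligible: A, B, C, E
Pot 2: 87 chips, eligible: A, B, E
Pot 3: 2 chips, eligible: A, B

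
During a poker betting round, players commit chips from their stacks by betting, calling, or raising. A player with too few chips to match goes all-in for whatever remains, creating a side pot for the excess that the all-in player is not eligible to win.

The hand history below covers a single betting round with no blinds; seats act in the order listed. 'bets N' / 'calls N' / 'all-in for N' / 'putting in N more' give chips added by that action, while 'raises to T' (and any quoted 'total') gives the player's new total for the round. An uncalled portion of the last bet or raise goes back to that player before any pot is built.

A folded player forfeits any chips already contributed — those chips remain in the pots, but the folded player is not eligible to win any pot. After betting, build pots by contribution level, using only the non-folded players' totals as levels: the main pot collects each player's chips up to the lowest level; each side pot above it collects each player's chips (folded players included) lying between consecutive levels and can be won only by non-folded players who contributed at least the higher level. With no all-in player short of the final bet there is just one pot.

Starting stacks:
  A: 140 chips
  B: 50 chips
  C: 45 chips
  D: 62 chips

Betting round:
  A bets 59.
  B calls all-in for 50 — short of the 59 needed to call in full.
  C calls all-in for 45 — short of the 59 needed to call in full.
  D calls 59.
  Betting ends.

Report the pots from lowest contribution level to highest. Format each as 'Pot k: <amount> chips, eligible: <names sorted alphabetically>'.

Pot 1: 180 chips, eligible: A, B, C, D
Pot 2: 15 chips, eligible: A, B, D
Pot 3: 18 chips, eligible: A, D

Derivation:
Contributions: A=59, B=50, C=45, D=59
Pot levels (distinct totals of non-folded players): 45, 50, 59
Layer 1-45: 45 each from A, B, C, D = 45*4 = 180 chips; eligible A, B, C, D
Layer 46-50: 5 each from A, B, D = 5*3 = 15 chips; eligible A, B, D
Layer 51-59: 9 each from A, D = 9*2 = 18 chips; eligible A, D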